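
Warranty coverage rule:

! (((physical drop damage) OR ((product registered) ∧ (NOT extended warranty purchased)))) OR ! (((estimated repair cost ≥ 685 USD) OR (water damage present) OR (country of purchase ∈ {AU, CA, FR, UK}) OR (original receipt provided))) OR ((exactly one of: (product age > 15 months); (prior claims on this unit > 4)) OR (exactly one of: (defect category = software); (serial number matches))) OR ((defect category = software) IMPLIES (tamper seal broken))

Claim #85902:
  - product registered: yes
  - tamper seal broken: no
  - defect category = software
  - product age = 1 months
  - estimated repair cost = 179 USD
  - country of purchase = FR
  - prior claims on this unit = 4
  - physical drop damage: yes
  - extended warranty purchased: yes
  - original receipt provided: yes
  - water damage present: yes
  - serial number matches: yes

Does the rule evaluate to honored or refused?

Atomic conditions:
  physical drop damage: yes → true
  product registered: yes → true
  NOT extended warranty purchased: yes → false
  estimated repair cost ≥ 685 USD: 179 ≥ 685 is false
  water damage present: yes → true
  country of purchase ∈ {AU, CA, FR, UK}: FR is in the set → true
  original receipt provided: yes → true
  product age > 15 months: 1 > 15 is false
  prior claims on this unit > 4: 4 > 4 is false
  defect category = software: software == software is true
  serial number matches: yes → true
  tamper seal broken: no → false
Combine:
[1.1.2] true AND false = false
[1.1] true OR false = true
[1] NOT true = false
[2.1] false OR true OR true OR true = true
[2] NOT true = false
[3.1] exactly-one(false, false) = false
[3.2] exactly-one(true, true) = false
[3] false OR false = false
[4] true → false = false
[root] false OR false OR false OR false = false
Overall: false → refused

Refused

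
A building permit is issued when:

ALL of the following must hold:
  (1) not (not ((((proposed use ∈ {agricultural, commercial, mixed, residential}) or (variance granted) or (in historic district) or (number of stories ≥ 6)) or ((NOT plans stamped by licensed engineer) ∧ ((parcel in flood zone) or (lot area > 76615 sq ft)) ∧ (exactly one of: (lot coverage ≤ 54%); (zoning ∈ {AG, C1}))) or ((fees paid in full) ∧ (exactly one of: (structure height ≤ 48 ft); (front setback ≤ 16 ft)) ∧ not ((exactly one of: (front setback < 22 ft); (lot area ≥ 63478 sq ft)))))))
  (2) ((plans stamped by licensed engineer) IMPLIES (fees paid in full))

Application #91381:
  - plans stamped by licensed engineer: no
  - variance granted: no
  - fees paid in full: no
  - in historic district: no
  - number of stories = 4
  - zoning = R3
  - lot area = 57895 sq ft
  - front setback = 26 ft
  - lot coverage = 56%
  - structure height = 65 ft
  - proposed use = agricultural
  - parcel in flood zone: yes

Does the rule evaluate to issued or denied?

Atomic conditions:
  proposed use ∈ {agricultural, commercial, mixed, residential}: agricultural is in the set → true
  variance granted: no → false
  in historic district: no → false
  number of stories ≥ 6: 4 ≥ 6 is false
  NOT plans stamped by licensed engineer: no → true
  parcel in flood zone: yes → true
  lot area > 76615 sq ft: 57895 > 76615 is false
  lot coverage ≤ 54%: 56 ≤ 54 is false
  zoning ∈ {AG, C1}: R3 is not in the set → false
  fees paid in full: no → false
  structure height ≤ 48 ft: 65 ≤ 48 is false
  front setback ≤ 16 ft: 26 ≤ 16 is false
  front setback < 22 ft: 26 < 22 is false
  lot area ≥ 63478 sq ft: 57895 ≥ 63478 is false
  plans stamped by licensed engineer: no → false
Combine:
[1.1.1.1] true OR false OR false OR false = true
[1.1.1.2.2] true OR false = true
[1.1.1.2.3] exactly-one(false, false) = false
[1.1.1.2] true AND true AND false = false
[1.1.1.3.2] exactly-one(false, false) = false
[1.1.1.3.3.1] exactly-one(false, false) = false
[1.1.1.3.3] NOT false = true
[1.1.1.3] false AND false AND true = false
[1.1.1] true OR false OR false = true
[1.1] NOT true = false
[1] NOT false = true
[2] false → false (antecedent false ⇒ implication holds) = true
[root] true AND true = true
Overall: true → issued

Issued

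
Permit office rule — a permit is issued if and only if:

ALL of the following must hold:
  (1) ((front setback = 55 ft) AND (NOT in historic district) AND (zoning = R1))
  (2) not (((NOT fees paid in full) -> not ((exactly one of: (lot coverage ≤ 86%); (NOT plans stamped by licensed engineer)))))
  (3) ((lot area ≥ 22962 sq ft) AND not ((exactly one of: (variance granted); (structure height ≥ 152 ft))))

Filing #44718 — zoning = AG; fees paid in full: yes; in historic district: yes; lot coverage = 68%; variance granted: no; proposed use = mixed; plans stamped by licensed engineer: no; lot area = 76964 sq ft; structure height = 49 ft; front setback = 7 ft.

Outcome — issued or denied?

Atomic conditions:
  front setback = 55 ft: 7 == 55 is false
  NOT in historic district: yes → false
  zoning = R1: AG == R1 is false
  NOT fees paid in full: yes → false
  lot coverage ≤ 86%: 68 ≤ 86 is true
  NOT plans stamped by licensed engineer: no → true
  lot area ≥ 22962 sq ft: 76964 ≥ 22962 is true
  variance granted: no → false
  structure height ≥ 152 ft: 49 ≥ 152 is false
Combine:
[1] false AND false AND false = false
[2.1.2.1] exactly-one(true, true) = false
[2.1.2] NOT false = true
[2.1] false → true (antecedent false ⇒ implication holds) = true
[2] NOT true = false
[3.2.1] exactly-one(false, false) = false
[3.2] NOT false = true
[3] true AND true = true
[root] false AND false AND true = false
Overall: false → denied

Denied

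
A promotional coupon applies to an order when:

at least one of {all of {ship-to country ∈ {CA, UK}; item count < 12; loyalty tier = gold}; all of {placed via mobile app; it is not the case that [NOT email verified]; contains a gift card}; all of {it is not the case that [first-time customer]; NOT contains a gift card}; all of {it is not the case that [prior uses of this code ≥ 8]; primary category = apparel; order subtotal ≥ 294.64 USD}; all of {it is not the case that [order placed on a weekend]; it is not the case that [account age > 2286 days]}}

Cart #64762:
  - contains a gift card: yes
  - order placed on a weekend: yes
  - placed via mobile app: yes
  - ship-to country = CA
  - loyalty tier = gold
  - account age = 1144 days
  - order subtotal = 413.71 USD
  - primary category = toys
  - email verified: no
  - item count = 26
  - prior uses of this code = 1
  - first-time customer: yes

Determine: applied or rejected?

Atomic conditions:
  ship-to country ∈ {CA, UK}: CA is in the set → true
  item count < 12: 26 < 12 is false
  loyalty tier = gold: gold == gold is true
  placed via mobile app: yes → true
  NOT email verified: no → true
  contains a gift card: yes → true
  first-time customer: yes → true
  NOT contains a gift card: yes → false
  prior uses of this code ≥ 8: 1 ≥ 8 is false
  primary category = apparel: toys == apparel is false
  order subtotal ≥ 294.64 USD: 413.71 ≥ 294.64 is true
  order placed on a weekend: yes → true
  account age > 2286 days: 1144 > 2286 is false
Combine:
[1] true AND false AND true = false
[2.2] NOT true = false
[2] true AND false AND true = false
[3.1] NOT true = false
[3] false AND false = false
[4.1] NOT false = true
[4] true AND false AND true = false
[5.1] NOT true = false
[5.2] NOT false = true
[5] false AND true = false
[root] false OR false OR false OR false OR false = false
Overall: false → rejected

Rejected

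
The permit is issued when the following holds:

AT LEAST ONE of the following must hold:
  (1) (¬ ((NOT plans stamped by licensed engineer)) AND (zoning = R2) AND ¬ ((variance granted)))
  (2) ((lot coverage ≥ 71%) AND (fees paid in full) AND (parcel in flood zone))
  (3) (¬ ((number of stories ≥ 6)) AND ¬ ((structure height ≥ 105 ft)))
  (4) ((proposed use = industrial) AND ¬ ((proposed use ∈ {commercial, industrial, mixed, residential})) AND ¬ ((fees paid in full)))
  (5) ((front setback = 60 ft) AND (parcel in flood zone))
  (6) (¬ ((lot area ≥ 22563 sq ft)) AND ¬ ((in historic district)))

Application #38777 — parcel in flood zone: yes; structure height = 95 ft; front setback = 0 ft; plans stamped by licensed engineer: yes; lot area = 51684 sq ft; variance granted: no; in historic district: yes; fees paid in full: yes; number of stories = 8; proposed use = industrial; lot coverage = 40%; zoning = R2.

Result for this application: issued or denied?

Issued

Atomic conditions:
  NOT plans stamped by licensed engineer: yes → false
  zoning = R2: R2 == R2 is true
  variance granted: no → false
  lot coverage ≥ 71%: 40 ≥ 71 is false
  fees paid in full: yes → true
  parcel in flood zone: yes → true
  number of stories ≥ 6: 8 ≥ 6 is true
  structure height ≥ 105 ft: 95 ≥ 105 is false
  proposed use = industrial: industrial == industrial is true
  proposed use ∈ {commercial, industrial, mixed, residential}: industrial is in the set → true
  front setback = 60 ft: 0 == 60 is false
  lot area ≥ 22563 sq ft: 51684 ≥ 22563 is true
  in historic district: yes → true
Combine:
[1.1] NOT false = true
[1.3] NOT false = true
[1] true AND true AND true = true
[2] false AND true AND true = false
[3.1] NOT true = false
[3.2] NOT false = true
[3] false AND true = false
[4.2] NOT true = false
[4.3] NOT true = false
[4] true AND false AND false = false
[5] false AND true = false
[6.1] NOT true = false
[6.2] NOT true = false
[6] false AND false = false
[root] true OR false OR false OR false OR false OR false = true
Overall: true → issued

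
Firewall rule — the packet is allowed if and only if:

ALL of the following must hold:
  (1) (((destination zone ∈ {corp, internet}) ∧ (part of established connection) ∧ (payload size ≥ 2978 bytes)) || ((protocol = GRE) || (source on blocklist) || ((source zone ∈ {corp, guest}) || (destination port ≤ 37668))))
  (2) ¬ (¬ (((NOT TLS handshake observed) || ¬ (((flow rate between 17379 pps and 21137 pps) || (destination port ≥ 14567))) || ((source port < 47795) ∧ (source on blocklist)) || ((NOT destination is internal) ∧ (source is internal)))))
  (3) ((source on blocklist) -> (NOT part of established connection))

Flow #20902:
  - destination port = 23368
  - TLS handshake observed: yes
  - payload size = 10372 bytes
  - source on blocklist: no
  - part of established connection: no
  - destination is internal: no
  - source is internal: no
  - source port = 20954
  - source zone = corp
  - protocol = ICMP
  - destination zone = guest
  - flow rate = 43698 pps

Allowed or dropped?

Atomic conditions:
  destination zone ∈ {corp, internet}: guest is not in the set → false
  part of established connection: no → false
  payload size ≥ 2978 bytes: 10372 ≥ 2978 is true
  protocol = GRE: ICMP == GRE is false
  source on blocklist: no → false
  source zone ∈ {corp, guest}: corp is in the set → true
  destination port ≤ 37668: 23368 ≤ 37668 is true
  NOT TLS handshake observed: yes → false
  flow rate between 17379 pps and 21137 pps: 43698 in [17379, 21137] is false
  destination port ≥ 14567: 23368 ≥ 14567 is true
  source port < 47795: 20954 < 47795 is true
  NOT destination is internal: no → true
  source is internal: no → false
  NOT part of established connection: no → true
Combine:
[1.1] false AND false AND true = false
[1.2.3] true OR true = true
[1.2] false OR false OR true = true
[1] false OR true = true
[2.1.1.2.1] false OR true = true
[2.1.1.2] NOT true = false
[2.1.1.3] true AND false = false
[2.1.1.4] true AND false = false
[2.1.1] false OR false OR false OR false = false
[2.1] NOT false = true
[2] NOT true = false
[3] false → true (antecedent false ⇒ implication holds) = true
[root] true AND false AND true = false
Overall: false → dropped

Dropped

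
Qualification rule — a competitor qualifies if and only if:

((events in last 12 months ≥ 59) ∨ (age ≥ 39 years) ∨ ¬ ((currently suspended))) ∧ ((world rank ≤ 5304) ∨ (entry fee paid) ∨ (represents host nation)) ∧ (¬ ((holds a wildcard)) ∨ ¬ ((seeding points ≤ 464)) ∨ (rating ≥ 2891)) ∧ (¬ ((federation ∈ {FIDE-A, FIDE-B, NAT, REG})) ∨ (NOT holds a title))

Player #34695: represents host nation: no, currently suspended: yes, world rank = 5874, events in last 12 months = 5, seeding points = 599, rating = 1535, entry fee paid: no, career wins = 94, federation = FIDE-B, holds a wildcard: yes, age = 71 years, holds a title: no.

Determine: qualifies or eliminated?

Eliminated

Atomic conditions:
  events in last 12 months ≥ 59: 5 ≥ 59 is false
  age ≥ 39 years: 71 ≥ 39 is true
  currently suspended: yes → true
  world rank ≤ 5304: 5874 ≤ 5304 is false
  entry fee paid: no → false
  represents host nation: no → false
  holds a wildcard: yes → true
  seeding points ≤ 464: 599 ≤ 464 is false
  rating ≥ 2891: 1535 ≥ 2891 is false
  federation ∈ {FIDE-A, FIDE-B, NAT, REG}: FIDE-B is in the set → true
  NOT holds a title: no → true
Combine:
[1.3] NOT true = false
[1] false OR true OR false = true
[2] false OR false OR false = false
[3.1] NOT true = false
[3.2] NOT false = true
[3] false OR true OR false = true
[4.1] NOT true = false
[4] false OR true = true
[root] true AND false AND true AND true = false
Overall: false → eliminated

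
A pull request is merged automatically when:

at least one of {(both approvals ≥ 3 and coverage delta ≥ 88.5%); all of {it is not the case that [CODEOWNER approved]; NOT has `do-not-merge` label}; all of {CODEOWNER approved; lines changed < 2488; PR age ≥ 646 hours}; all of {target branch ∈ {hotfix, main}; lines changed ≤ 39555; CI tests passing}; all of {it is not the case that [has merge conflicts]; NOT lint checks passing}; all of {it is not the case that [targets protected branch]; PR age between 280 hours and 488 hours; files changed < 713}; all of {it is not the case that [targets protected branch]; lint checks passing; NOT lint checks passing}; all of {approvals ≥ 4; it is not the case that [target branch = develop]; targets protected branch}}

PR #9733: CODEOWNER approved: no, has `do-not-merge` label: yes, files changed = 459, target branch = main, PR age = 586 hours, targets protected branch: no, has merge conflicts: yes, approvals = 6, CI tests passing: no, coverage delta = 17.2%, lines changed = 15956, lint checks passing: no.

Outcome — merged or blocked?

Blocked

Atomic conditions:
  approvals ≥ 3: 6 ≥ 3 is true
  coverage delta ≥ 88.5%: 17.2 ≥ 88.5 is false
  CODEOWNER approved: no → false
  NOT has `do-not-merge` label: yes → false
  lines changed < 2488: 15956 < 2488 is false
  PR age ≥ 646 hours: 586 ≥ 646 is false
  target branch ∈ {hotfix, main}: main is in the set → true
  lines changed ≤ 39555: 15956 ≤ 39555 is true
  CI tests passing: no → false
  has merge conflicts: yes → true
  NOT lint checks passing: no → true
  targets protected branch: no → false
  PR age between 280 hours and 488 hours: 586 in [280, 488] is false
  files changed < 713: 459 < 713 is true
  lint checks passing: no → false
  approvals ≥ 4: 6 ≥ 4 is true
  target branch = develop: main == develop is false
Combine:
[1] true AND false = false
[2.1] NOT false = true
[2] true AND false = false
[3] false AND false AND false = false
[4] true AND true AND false = false
[5.1] NOT true = false
[5] false AND true = false
[6.1] NOT false = true
[6] true AND false AND true = false
[7.1] NOT false = true
[7] true AND false AND true = false
[8.2] NOT false = true
[8] true AND true AND false = false
[root] false OR false OR false OR false OR false OR false OR false OR false = false
Overall: false → blocked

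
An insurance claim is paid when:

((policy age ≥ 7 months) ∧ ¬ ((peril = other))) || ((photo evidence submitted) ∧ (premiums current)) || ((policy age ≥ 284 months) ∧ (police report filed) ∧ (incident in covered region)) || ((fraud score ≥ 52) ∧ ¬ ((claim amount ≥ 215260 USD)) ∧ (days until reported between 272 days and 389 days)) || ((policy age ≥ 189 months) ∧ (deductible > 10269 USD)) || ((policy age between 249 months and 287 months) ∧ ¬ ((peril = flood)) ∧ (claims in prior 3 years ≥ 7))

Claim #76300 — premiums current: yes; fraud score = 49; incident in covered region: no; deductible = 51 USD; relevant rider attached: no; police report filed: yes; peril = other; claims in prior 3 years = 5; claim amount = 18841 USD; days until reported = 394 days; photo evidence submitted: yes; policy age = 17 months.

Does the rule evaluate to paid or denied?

Paid

Atomic conditions:
  policy age ≥ 7 months: 17 ≥ 7 is true
  peril = other: other == other is true
  photo evidence submitted: yes → true
  premiums current: yes → true
  policy age ≥ 284 months: 17 ≥ 284 is false
  police report filed: yes → true
  incident in covered region: no → false
  fraud score ≥ 52: 49 ≥ 52 is false
  claim amount ≥ 215260 USD: 18841 ≥ 215260 is false
  days until reported between 272 days and 389 days: 394 in [272, 389] is false
  policy age ≥ 189 months: 17 ≥ 189 is false
  deductible > 10269 USD: 51 > 10269 is false
  policy age between 249 months and 287 months: 17 in [249, 287] is false
  peril = flood: other == flood is false
  claims in prior 3 years ≥ 7: 5 ≥ 7 is false
Combine:
[1.2] NOT true = false
[1] true AND false = false
[2] true AND true = true
[3] false AND true AND false = false
[4.2] NOT false = true
[4] false AND true AND false = false
[5] false AND false = false
[6.2] NOT false = true
[6] false AND true AND false = false
[root] false OR true OR false OR false OR false OR false = true
Overall: true → paid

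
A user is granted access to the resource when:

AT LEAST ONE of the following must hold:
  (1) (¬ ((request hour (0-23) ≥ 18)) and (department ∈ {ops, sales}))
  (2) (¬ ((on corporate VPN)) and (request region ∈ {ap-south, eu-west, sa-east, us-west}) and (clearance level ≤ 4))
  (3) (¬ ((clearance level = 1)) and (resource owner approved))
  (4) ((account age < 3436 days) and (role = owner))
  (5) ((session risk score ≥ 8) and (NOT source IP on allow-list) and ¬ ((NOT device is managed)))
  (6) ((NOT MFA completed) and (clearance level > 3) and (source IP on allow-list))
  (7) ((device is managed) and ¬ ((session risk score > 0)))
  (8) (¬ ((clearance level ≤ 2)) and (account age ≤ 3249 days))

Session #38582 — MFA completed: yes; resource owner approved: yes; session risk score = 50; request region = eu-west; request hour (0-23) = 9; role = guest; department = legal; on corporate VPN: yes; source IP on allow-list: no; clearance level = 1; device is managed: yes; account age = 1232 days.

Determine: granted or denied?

Granted

Atomic conditions:
  request hour (0-23) ≥ 18: 9 ≥ 18 is false
  department ∈ {ops, sales}: legal is not in the set → false
  on corporate VPN: yes → true
  request region ∈ {ap-south, eu-west, sa-east, us-west}: eu-west is in the set → true
  clearance level ≤ 4: 1 ≤ 4 is true
  clearance level = 1: 1 == 1 is true
  resource owner approved: yes → true
  account age < 3436 days: 1232 < 3436 is true
  role = owner: guest == owner is false
  session risk score ≥ 8: 50 ≥ 8 is true
  NOT source IP on allow-list: no → true
  NOT device is managed: yes → false
  NOT MFA completed: yes → false
  clearance level > 3: 1 > 3 is false
  source IP on allow-list: no → false
  device is managed: yes → true
  session risk score > 0: 50 > 0 is true
  clearance level ≤ 2: 1 ≤ 2 is true
  account age ≤ 3249 days: 1232 ≤ 3249 is true
Combine:
[1.1] NOT false = true
[1] true AND false = false
[2.1] NOT true = false
[2] false AND true AND true = false
[3.1] NOT true = false
[3] false AND true = false
[4] true AND false = false
[5.3] NOT false = true
[5] true AND true AND true = true
[6] false AND false AND false = false
[7.2] NOT true = false
[7] true AND false = false
[8.1] NOT true = false
[8] false AND true = false
[root] false OR false OR false OR false OR true OR false OR false OR false = true
Overall: true → granted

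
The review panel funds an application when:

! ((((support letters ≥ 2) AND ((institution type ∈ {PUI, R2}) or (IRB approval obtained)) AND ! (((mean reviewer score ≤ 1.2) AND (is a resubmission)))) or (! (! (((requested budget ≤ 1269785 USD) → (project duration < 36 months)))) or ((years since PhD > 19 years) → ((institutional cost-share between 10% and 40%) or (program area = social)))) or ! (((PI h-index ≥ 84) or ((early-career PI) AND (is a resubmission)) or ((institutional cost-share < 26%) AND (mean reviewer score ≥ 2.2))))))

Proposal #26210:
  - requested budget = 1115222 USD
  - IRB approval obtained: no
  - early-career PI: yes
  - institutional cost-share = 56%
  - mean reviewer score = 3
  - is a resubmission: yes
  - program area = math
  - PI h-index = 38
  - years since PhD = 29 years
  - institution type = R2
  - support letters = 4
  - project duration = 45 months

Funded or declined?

Declined

Atomic conditions:
  support letters ≥ 2: 4 ≥ 2 is true
  institution type ∈ {PUI, R2}: R2 is in the set → true
  IRB approval obtained: no → false
  mean reviewer score ≤ 1.2: 3 ≤ 1.2 is false
  is a resubmission: yes → true
  requested budget ≤ 1269785 USD: 1115222 ≤ 1269785 is true
  project duration < 36 months: 45 < 36 is false
  years since PhD > 19 years: 29 > 19 is true
  institutional cost-share between 10% and 40%: 56 in [10, 40] is false
  program area = social: math == social is false
  PI h-index ≥ 84: 38 ≥ 84 is false
  early-career PI: yes → true
  institutional cost-share < 26%: 56 < 26 is false
  mean reviewer score ≥ 2.2: 3 ≥ 2.2 is true
Combine:
[1.1.2] true OR false = true
[1.1.3.1] false AND true = false
[1.1.3] NOT false = true
[1.1] true AND true AND true = true
[1.2.1.1.1] true → false = false
[1.2.1.1] NOT false = true
[1.2.1] NOT true = false
[1.2.2.2] false OR false = false
[1.2.2] true → false = false
[1.2] false OR false = false
[1.3.1.2] true AND true = true
[1.3.1.3] false AND true = false
[1.3.1] false OR true OR false = true
[1.3] NOT true = false
[1] true OR false OR false = true
[root] NOT true = false
Overall: false → declined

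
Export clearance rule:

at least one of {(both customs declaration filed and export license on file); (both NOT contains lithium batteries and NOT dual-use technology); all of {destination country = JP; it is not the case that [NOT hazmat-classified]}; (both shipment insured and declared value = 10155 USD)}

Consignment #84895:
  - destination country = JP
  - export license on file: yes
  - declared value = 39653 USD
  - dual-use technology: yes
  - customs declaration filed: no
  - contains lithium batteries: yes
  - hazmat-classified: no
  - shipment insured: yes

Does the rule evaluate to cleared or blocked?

Blocked

Atomic conditions:
  customs declaration filed: no → false
  export license on file: yes → true
  NOT contains lithium batteries: yes → false
  NOT dual-use technology: yes → false
  destination country = JP: JP == JP is true
  NOT hazmat-classified: no → true
  shipment insured: yes → true
  declared value = 10155 USD: 39653 == 10155 is false
Combine:
[1] false AND true = false
[2] false AND false = false
[3.2] NOT true = false
[3] true AND false = false
[4] true AND false = false
[root] false OR false OR false OR false = false
Overall: false → blocked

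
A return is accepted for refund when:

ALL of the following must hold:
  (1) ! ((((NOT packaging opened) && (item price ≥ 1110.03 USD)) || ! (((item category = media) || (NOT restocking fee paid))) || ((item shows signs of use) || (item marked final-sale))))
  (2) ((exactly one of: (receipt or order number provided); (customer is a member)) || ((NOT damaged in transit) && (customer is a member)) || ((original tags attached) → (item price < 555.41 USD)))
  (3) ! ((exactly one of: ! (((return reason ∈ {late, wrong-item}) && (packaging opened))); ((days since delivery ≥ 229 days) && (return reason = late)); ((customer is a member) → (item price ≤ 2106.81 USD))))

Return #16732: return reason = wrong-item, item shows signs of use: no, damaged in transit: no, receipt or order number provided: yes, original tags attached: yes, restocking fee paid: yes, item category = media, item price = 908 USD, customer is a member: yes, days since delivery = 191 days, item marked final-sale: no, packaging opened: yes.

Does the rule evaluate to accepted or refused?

Atomic conditions:
  NOT packaging opened: yes → false
  item price ≥ 1110.03 USD: 908 ≥ 1110.03 is false
  item category = media: media == media is true
  NOT restocking fee paid: yes → false
  item shows signs of use: no → false
  item marked final-sale: no → false
  receipt or order number provided: yes → true
  customer is a member: yes → true
  NOT damaged in transit: no → true
  original tags attached: yes → true
  item price < 555.41 USD: 908 < 555.41 is false
  return reason ∈ {late, wrong-item}: wrong-item is in the set → true
  packaging opened: yes → true
  days since delivery ≥ 229 days: 191 ≥ 229 is false
  return reason = late: wrong-item == late is false
  item price ≤ 2106.81 USD: 908 ≤ 2106.81 is true
Combine:
[1.1.1] false AND false = false
[1.1.2.1] true OR false = true
[1.1.2] NOT true = false
[1.1.3] false OR false = false
[1.1] false OR false OR false = false
[1] NOT false = true
[2.1] exactly-one(true, true) = false
[2.2] true AND true = true
[2.3] true → false = false
[2] false OR true OR false = true
[3.1.1.1] true AND true = true
[3.1.1] NOT true = false
[3.1.2] false AND false = false
[3.1.3] true → true = true
[3.1] exactly-one(false, false, true) = true
[3] NOT true = false
[root] true AND true AND false = false
Overall: false → refused

Refused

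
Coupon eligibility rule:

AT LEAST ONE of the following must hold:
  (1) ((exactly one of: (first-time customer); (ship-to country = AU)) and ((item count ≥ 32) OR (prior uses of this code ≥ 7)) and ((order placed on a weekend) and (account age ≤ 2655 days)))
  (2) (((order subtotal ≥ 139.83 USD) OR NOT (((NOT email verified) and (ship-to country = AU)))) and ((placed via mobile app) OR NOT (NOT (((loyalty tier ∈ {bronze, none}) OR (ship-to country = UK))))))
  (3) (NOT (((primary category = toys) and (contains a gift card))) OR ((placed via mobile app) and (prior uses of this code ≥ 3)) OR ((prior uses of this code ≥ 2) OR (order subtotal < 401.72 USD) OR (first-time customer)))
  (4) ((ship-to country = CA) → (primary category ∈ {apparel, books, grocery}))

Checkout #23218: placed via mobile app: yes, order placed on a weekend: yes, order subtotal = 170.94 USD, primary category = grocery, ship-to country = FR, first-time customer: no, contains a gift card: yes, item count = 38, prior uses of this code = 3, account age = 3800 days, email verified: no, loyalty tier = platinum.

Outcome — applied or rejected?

Applied

Atomic conditions:
  first-time customer: no → false
  ship-to country = AU: FR == AU is false
  item count ≥ 32: 38 ≥ 32 is true
  prior uses of this code ≥ 7: 3 ≥ 7 is false
  order placed on a weekend: yes → true
  account age ≤ 2655 days: 3800 ≤ 2655 is false
  order subtotal ≥ 139.83 USD: 170.94 ≥ 139.83 is true
  NOT email verified: no → true
  placed via mobile app: yes → true
  loyalty tier ∈ {bronze, none}: platinum is not in the set → false
  ship-to country = UK: FR == UK is false
  primary category = toys: grocery == toys is false
  contains a gift card: yes → true
  prior uses of this code ≥ 3: 3 ≥ 3 is true
  prior uses of this code ≥ 2: 3 ≥ 2 is true
  order subtotal < 401.72 USD: 170.94 < 401.72 is true
  ship-to country = CA: FR == CA is false
  primary category ∈ {apparel, books, grocery}: grocery is in the set → true
Combine:
[1.1] exactly-one(false, false) = false
[1.2] true OR false = true
[1.3] true AND false = false
[1] false AND true AND false = false
[2.1.2.1] true AND false = false
[2.1.2] NOT false = true
[2.1] true OR true = true
[2.2.2.1.1] false OR false = false
[2.2.2.1] NOT false = true
[2.2.2] NOT true = false
[2.2] true OR false = true
[2] true AND true = true
[3.1.1] false AND true = false
[3.1] NOT false = true
[3.2] true AND true = true
[3.3] true OR true OR false = true
[3] true OR true OR true = true
[4] false → true (antecedent false ⇒ implication holds) = true
[root] false OR true OR true OR true = true
Overall: true → applied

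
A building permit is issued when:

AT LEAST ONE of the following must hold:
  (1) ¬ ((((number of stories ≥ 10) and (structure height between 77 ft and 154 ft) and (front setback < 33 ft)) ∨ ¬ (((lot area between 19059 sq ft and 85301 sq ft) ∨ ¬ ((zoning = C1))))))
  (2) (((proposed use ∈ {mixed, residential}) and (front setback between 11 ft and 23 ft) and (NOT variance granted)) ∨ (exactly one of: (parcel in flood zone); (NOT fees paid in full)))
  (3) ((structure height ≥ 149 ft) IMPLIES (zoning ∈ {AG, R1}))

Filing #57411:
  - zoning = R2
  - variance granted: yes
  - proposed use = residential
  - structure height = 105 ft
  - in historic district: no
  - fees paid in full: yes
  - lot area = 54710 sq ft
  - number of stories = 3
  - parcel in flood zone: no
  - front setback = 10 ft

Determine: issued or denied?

Issued

Atomic conditions:
  number of stories ≥ 10: 3 ≥ 10 is false
  structure height between 77 ft and 154 ft: 105 in [77, 154] is true
  front setback < 33 ft: 10 < 33 is true
  lot area between 19059 sq ft and 85301 sq ft: 54710 in [19059, 85301] is true
  zoning = C1: R2 == C1 is false
  proposed use ∈ {mixed, residential}: residential is in the set → true
  front setback between 11 ft and 23 ft: 10 in [11, 23] is false
  NOT variance granted: yes → false
  parcel in flood zone: no → false
  NOT fees paid in full: yes → false
  structure height ≥ 149 ft: 105 ≥ 149 is false
  zoning ∈ {AG, R1}: R2 is not in the set → false
Combine:
[1.1.1] false AND true AND true = false
[1.1.2.1.2] NOT false = true
[1.1.2.1] true OR true = true
[1.1.2] NOT true = false
[1.1] false OR false = false
[1] NOT false = true
[2.1] true AND false AND false = false
[2.2] exactly-one(false, false) = false
[2] false OR false = false
[3] false → false (antecedent false ⇒ implication holds) = true
[root] true OR false OR true = true
Overall: true → issued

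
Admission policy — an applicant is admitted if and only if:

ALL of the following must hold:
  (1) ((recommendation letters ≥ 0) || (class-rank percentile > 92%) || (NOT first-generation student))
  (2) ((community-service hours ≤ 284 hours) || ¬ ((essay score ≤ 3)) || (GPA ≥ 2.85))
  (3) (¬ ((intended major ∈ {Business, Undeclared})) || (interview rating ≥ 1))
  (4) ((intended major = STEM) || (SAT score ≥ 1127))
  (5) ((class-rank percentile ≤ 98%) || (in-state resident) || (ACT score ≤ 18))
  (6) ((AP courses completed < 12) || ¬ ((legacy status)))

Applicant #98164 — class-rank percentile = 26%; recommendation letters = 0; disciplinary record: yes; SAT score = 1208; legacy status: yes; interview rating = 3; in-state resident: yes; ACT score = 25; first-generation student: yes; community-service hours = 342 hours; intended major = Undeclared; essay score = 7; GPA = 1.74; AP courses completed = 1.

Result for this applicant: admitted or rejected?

Atomic conditions:
  recommendation letters ≥ 0: 0 ≥ 0 is true
  class-rank percentile > 92%: 26 > 92 is false
  NOT first-generation student: yes → false
  community-service hours ≤ 284 hours: 342 ≤ 284 is false
  essay score ≤ 3: 7 ≤ 3 is false
  GPA ≥ 2.85: 1.74 ≥ 2.85 is false
  intended major ∈ {Business, Undeclared}: Undeclared is in the set → true
  interview rating ≥ 1: 3 ≥ 1 is true
  intended major = STEM: Undeclared == STEM is false
  SAT score ≥ 1127: 1208 ≥ 1127 is true
  class-rank percentile ≤ 98%: 26 ≤ 98 is true
  in-state resident: yes → true
  ACT score ≤ 18: 25 ≤ 18 is false
  AP courses completed < 12: 1 < 12 is true
  legacy status: yes → true
Combine:
[1] true OR false OR false = true
[2.2] NOT false = true
[2] false OR true OR false = true
[3.1] NOT true = false
[3] false OR true = true
[4] false OR true = true
[5] true OR true OR false = true
[6.2] NOT true = false
[6] true OR false = true
[root] true AND true AND true AND true AND true AND true = true
Overall: true → admitted

Admitted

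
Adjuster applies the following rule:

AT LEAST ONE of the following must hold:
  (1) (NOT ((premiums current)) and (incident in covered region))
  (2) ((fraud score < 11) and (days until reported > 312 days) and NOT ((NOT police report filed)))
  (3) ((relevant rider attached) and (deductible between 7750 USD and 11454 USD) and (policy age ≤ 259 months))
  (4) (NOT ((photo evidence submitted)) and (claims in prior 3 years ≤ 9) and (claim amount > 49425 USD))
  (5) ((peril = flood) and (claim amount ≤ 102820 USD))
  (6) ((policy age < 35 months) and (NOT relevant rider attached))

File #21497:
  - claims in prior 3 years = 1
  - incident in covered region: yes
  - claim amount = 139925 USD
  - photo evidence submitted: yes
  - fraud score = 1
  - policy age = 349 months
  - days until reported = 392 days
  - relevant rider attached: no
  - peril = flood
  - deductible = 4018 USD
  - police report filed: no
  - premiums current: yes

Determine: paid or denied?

Denied

Atomic conditions:
  premiums current: yes → true
  incident in covered region: yes → true
  fraud score < 11: 1 < 11 is true
  days until reported > 312 days: 392 > 312 is true
  NOT police report filed: no → true
  relevant rider attached: no → false
  deductible between 7750 USD and 11454 USD: 4018 in [7750, 11454] is false
  policy age ≤ 259 months: 349 ≤ 259 is false
  photo evidence submitted: yes → true
  claims in prior 3 years ≤ 9: 1 ≤ 9 is true
  claim amount > 49425 USD: 139925 > 49425 is true
  peril = flood: flood == flood is true
  claim amount ≤ 102820 USD: 139925 ≤ 102820 is false
  policy age < 35 months: 349 < 35 is false
  NOT relevant rider attached: no → true
Combine:
[1.1] NOT true = false
[1] false AND true = false
[2.3] NOT true = false
[2] true AND true AND false = false
[3] false AND false AND false = false
[4.1] NOT true = false
[4] false AND true AND true = false
[5] true AND false = false
[6] false AND true = false
[root] false OR false OR false OR false OR false OR false = false
Overall: false → denied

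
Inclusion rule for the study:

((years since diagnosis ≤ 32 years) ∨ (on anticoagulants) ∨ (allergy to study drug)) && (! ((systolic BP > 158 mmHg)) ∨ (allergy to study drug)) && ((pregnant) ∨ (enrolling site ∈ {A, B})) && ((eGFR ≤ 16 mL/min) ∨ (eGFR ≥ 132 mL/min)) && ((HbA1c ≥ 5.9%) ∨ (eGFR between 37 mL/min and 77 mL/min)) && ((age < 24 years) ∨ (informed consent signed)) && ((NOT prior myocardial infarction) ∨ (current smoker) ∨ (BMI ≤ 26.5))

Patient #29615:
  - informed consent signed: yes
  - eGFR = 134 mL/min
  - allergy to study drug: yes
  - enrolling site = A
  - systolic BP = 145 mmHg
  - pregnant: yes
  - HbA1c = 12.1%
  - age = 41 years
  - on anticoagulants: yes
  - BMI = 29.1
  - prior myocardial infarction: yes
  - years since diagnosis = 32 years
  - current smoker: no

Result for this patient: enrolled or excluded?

Excluded

Atomic conditions:
  years since diagnosis ≤ 32 years: 32 ≤ 32 is true
  on anticoagulants: yes → true
  allergy to study drug: yes → true
  systolic BP > 158 mmHg: 145 > 158 is false
  pregnant: yes → true
  enrolling site ∈ {A, B}: A is in the set → true
  eGFR ≤ 16 mL/min: 134 ≤ 16 is false
  eGFR ≥ 132 mL/min: 134 ≥ 132 is true
  HbA1c ≥ 5.9%: 12.1 ≥ 5.9 is true
  eGFR between 37 mL/min and 77 mL/min: 134 in [37, 77] is false
  age < 24 years: 41 < 24 is false
  informed consent signed: yes → true
  NOT prior myocardial infarction: yes → false
  current smoker: no → false
  BMI ≤ 26.5: 29.1 ≤ 26.5 is false
Combine:
[1] true OR true OR true = true
[2.1] NOT false = true
[2] true OR true = true
[3] true OR true = true
[4] false OR true = true
[5] true OR false = true
[6] false OR true = true
[7] false OR false OR false = false
[root] true AND true AND true AND true AND true AND true AND false = false
Overall: false → excluded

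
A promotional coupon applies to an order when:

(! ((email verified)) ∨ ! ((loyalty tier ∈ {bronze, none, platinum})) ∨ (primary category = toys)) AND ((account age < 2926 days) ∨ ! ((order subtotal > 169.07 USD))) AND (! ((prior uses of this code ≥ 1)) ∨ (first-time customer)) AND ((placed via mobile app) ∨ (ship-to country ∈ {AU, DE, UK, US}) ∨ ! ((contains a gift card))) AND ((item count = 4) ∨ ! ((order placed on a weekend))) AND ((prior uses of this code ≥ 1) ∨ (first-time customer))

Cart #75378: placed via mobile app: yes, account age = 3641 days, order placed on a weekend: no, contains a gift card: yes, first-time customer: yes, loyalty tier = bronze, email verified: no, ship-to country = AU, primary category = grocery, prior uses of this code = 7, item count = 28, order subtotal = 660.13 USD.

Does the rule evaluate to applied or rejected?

Atomic conditions:
  email verified: no → false
  loyalty tier ∈ {bronze, none, platinum}: bronze is in the set → true
  primary category = toys: grocery == toys is false
  account age < 2926 days: 3641 < 2926 is false
  order subtotal > 169.07 USD: 660.13 > 169.07 is true
  prior uses of this code ≥ 1: 7 ≥ 1 is true
  first-time customer: yes → true
  placed via mobile app: yes → true
  ship-to country ∈ {AU, DE, UK, US}: AU is in the set → true
  contains a gift card: yes → true
  item count = 4: 28 == 4 is false
  order placed on a weekend: no → false
Combine:
[1.1] NOT false = true
[1.2] NOT true = false
[1] true OR false OR false = true
[2.2] NOT true = false
[2] false OR false = false
[3.1] NOT true = false
[3] false OR true = true
[4.3] NOT true = false
[4] true OR true OR false = true
[5.2] NOT false = true
[5] false OR true = true
[6] true OR true = true
[root] true AND false AND true AND true AND true AND true = false
Overall: false → rejected

Rejected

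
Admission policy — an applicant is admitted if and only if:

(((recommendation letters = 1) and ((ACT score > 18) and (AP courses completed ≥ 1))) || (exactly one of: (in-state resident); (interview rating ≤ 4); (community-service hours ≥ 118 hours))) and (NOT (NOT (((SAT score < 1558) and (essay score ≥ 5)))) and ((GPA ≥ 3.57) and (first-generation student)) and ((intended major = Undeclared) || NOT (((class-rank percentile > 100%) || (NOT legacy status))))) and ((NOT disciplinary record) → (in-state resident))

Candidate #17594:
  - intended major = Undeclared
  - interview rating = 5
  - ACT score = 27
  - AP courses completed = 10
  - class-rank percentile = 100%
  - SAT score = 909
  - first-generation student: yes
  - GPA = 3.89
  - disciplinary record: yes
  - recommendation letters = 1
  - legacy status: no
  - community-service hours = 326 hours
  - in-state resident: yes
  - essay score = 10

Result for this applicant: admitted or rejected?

Atomic conditions:
  recommendation letters = 1: 1 == 1 is true
  ACT score > 18: 27 > 18 is true
  AP courses completed ≥ 1: 10 ≥ 1 is true
  in-state resident: yes → true
  interview rating ≤ 4: 5 ≤ 4 is false
  community-service hours ≥ 118 hours: 326 ≥ 118 is true
  SAT score < 1558: 909 < 1558 is true
  essay score ≥ 5: 10 ≥ 5 is true
  GPA ≥ 3.57: 3.89 ≥ 3.57 is true
  first-generation student: yes → true
  intended major = Undeclared: Undeclared == Undeclared is true
  class-rank percentile > 100%: 100 > 100 is false
  NOT legacy status: no → true
  NOT disciplinary record: yes → false
Combine:
[1.1.2] true AND true = true
[1.1] true AND true = true
[1.2] exactly-one(true, false, true) = false
[1] true OR false = true
[2.1.1.1] true AND true = true
[2.1.1] NOT true = false
[2.1] NOT false = true
[2.2] true AND true = true
[2.3.2.1] false OR true = true
[2.3.2] NOT true = false
[2.3] true OR false = true
[2] true AND true AND true = true
[3] false → true (antecedent false ⇒ implication holds) = true
[root] true AND true AND true = true
Overall: true → admitted

Admitted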